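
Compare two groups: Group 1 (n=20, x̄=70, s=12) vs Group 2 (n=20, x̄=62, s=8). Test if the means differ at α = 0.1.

Pooled sp = 10.2. t = 2.481, df = 38. Critical t = ±1.686. Reject H₀.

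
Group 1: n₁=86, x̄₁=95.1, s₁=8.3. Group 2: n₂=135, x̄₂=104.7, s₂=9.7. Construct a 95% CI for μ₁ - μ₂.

Difference = -9.6. SE = √(8.3²/86 + 9.7²/135) = 1.224. CI = (-12.0, -7.2)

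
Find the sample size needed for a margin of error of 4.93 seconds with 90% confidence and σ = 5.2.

n = (z*σ/E)² = (1.645×5.2/4.93)² = 3.01 → n = 4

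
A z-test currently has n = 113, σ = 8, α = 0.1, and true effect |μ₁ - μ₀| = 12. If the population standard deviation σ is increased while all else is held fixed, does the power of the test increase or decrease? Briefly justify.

Power decreases: a larger σ inflates the standard error σ/√n, pulling the sampling distribution under H₁ back toward the critical value.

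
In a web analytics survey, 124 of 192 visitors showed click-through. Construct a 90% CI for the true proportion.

p̂ = 0.646. CI = p̂ ± z*√(p̂(1-p̂)/n) = (0.589, 0.703)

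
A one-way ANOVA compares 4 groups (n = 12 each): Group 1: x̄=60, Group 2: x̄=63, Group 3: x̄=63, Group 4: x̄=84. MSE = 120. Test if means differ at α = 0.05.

Grand mean = 67.5. SS_between = 4428.0, MS_between = 1476.0. F = 12.3, F_crit ≈ 2.816. Reject H₀.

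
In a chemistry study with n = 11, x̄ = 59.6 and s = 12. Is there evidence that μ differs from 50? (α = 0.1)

t = (x̄ - μ₀)/(s/√n) = (59.6 - 50)/(12/√11) = 2.653. df = 10, critical t = ±1.812. Reject H₀.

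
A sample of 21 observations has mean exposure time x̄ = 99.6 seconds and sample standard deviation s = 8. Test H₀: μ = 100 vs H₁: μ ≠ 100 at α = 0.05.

t = (x̄ - μ₀)/(s/√n) = (99.6 - 100)/(8/√21) = -0.229. df = 20, critical t = ±2.086. Fail to reject H₀.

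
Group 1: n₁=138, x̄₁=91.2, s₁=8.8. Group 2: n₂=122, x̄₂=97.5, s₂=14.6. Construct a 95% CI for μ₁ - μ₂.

Difference = -6.3. SE = √(8.8²/138 + 14.6²/122) = 1.519. CI = (-9.28, -3.32)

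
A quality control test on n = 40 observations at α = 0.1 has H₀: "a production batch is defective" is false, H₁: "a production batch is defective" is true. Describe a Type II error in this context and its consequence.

Type II error: failing to reject H₀ when it is false — concluding that a production batch is defective is not supported when in fact it is. Consequence: shipping a defective batch — faulty products reach customers.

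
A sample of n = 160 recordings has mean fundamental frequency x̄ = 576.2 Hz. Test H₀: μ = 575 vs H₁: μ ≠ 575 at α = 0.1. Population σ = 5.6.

z = (x̄ - μ₀)/(σ/√n) = (576.2 - 575)/(5.6/√160) = 2.711. Critical value: ±1.645. Since |2.711| > 1.645, Reject H₀.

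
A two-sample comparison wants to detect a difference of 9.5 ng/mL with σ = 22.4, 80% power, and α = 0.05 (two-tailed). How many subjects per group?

n per group = 2(z_α/2 + z_β)²σ²/d² = 2×(1.96 + 0.84)²×22.4²/9.5² = 87.2 → n = 88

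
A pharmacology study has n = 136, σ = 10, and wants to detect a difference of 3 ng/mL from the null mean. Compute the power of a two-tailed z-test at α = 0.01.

SE = σ/√n = 10/√136 = 0.857. Non-centrality λ = d/SE = 3/0.857 = 3.499. Power ≈ Φ(λ - z_{α/2}) = Φ(3.499 - 2.576) = Φ(0.923) = 0.822.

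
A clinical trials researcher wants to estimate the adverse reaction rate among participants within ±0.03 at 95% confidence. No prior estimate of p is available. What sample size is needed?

Conservative approach: use p = 0.5 (maximizes p(1-p) = 0.25). n = z²(0.25)/E² = 1.96²×0.25/0.03² = 1067.1 → n = 1068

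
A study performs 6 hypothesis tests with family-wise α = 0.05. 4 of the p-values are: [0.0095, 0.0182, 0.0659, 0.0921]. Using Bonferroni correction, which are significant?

Bonferroni α = 0.05/6 = 0.00833. None of the given p-values are significant.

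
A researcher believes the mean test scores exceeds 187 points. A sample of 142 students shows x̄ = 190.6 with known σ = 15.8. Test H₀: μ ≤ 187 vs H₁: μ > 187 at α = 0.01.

z = 2.715. Critical value: 2.33. Reject H₀.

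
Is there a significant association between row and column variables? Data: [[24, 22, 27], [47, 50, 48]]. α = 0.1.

χ² = 0.494. df = 2, critical = 4.605. Fail to reject H₀. No evidence of dependence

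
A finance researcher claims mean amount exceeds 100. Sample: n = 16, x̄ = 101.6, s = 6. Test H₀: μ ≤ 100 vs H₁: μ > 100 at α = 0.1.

t = (101.6 - 100)/(6/√16) = 1.067, df = 15. Critical t = 1.341. Fail to reject H₀.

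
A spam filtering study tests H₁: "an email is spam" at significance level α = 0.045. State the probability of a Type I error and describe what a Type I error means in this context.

P(Type I error) = α = 0.045. A Type I error is rejecting H₀ when H₀ is actually true (false positive) — here, concluding that an email is spam when in fact this is not the case. Consequence: a legitimate email is sent to the spam folder and the user misses it.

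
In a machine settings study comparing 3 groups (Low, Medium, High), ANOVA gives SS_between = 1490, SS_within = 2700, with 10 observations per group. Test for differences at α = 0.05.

df_between = 2, df_within = 27. F = MS_between/MS_within = 745.0/100.0 = 7.45. F_crit ≈ 3.354. Reject H₀. At least one mean differs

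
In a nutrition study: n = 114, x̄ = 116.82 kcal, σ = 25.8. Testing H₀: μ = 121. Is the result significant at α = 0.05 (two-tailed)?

z = (116.82 - 121)/(25.8/√114) = -1.73. Since |z| ≤ 1.96, not significant at α = 0.05.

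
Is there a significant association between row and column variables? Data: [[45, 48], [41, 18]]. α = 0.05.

χ² = 6.545. df = 1, critical = 3.841. Reject H₀. Variables are dependent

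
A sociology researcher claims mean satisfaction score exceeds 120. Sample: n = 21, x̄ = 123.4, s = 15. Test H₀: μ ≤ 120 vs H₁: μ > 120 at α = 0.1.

t = (123.4 - 120)/(15/√21) = 1.039, df = 20. Critical t = 1.325. Fail to reject H₀.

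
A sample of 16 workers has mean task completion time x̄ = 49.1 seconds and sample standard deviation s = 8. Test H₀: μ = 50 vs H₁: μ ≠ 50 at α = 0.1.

t = (x̄ - μ₀)/(s/√n) = (49.1 - 50)/(8/√16) = -0.45. df = 15, critical t = ±1.753. Fail to reject H₀.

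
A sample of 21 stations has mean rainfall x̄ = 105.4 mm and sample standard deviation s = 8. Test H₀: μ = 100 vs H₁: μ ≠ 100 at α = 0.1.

t = (x̄ - μ₀)/(s/√n) = (105.4 - 100)/(8/√21) = 3.093. df = 20, critical t = ±1.725. Reject H₀.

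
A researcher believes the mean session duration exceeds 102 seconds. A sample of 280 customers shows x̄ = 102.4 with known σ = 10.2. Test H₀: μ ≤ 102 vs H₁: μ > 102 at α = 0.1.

z = 0.656. Critical value: 1.28. Fail to reject H₀.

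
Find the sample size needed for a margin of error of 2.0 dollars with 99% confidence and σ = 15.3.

n = (z*σ/E)² = (2.576×15.3/2.0)² = 388.3 → n = 389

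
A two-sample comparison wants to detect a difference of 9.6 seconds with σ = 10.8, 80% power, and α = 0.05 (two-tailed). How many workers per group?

n per group = 2(z_α/2 + z_β)²σ²/d² = 2×(1.96 + 0.84)²×10.8²/9.6² = 19.8 → n = 20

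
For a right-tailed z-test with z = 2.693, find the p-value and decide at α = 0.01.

p = P(Z > 2.693) = 1 - Φ(2.693) ≈ 0.0035. Since p < 0.01, reject H₀ (significant) at α = 0.01.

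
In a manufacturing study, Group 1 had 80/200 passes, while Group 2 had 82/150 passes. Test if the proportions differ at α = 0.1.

p̂₁ = 0.4, p̂₂ = 0.547, pooled p̂ = 0.463. z = -2.723. Critical: ±1.645. Reject H₀.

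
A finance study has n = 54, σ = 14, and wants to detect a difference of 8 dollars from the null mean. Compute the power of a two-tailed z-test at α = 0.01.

SE = σ/√n = 14/√54 = 1.905. Non-centrality λ = d/SE = 8/1.905 = 4.199. Power ≈ Φ(λ - z_{α/2}) = Φ(4.199 - 2.576) = Φ(1.623) = 0.948.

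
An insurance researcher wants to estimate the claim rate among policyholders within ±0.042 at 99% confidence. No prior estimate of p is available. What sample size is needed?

Conservative approach: use p = 0.5 (maximizes p(1-p) = 0.25). n = z²(0.25)/E² = 2.576²×0.25/0.042² = 940.4 → n = 941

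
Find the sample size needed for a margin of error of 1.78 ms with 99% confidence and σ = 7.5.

n = (z*σ/E)² = (2.576×7.5/1.78)² = 117.8 → n = 118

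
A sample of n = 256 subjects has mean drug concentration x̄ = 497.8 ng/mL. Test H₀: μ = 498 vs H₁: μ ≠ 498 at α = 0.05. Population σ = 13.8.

z = (x̄ - μ₀)/(σ/√n) = (497.8 - 498)/(13.8/√256) = -0.232. Critical value: ±1.96. Since |-0.232| ≤ 1.96, Fail to reject H₀.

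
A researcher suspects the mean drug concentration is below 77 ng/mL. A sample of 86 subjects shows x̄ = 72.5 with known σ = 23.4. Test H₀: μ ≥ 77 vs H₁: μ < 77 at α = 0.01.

z = -1.783. Critical value: -2.33. Fail to reject H₀.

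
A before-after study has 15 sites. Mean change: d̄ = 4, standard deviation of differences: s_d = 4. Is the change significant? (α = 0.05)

t = d̄/(s_d/√n) = 4/(4/√15) = 3.873. df = 14, critical t = ±2.145. Reject H₀.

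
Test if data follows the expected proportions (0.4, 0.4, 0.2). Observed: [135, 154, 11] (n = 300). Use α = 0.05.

Expected: [120.0, 120.0, 60.0]. χ² = 51.525. df = 2, critical = 5.991. Reject H₀.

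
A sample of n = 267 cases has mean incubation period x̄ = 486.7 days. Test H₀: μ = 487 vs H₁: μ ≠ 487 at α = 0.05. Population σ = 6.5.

z = (x̄ - μ₀)/(σ/√n) = (486.7 - 487)/(6.5/√267) = -0.754. Critical value: ±1.96. Since |-0.754| ≤ 1.96, Fail to reject H₀.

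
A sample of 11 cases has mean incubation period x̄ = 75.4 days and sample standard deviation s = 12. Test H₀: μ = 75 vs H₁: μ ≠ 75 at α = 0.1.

t = (x̄ - μ₀)/(s/√n) = (75.4 - 75)/(12/√11) = 0.111. df = 10, critical t = ±1.812. Fail to reject H₀.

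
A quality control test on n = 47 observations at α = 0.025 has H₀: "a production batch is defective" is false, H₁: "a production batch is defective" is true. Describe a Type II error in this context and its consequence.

Type II error: failing to reject H₀ when it is false — concluding that a production batch is defective is not supported when in fact it is. Consequence: shipping a defective batch — faulty products reach customers.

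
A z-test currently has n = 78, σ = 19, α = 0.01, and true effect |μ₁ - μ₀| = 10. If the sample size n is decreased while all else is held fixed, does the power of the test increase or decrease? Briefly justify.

Power decreases: a smaller n inflates the standard error σ/√n, pulling the sampling distribution under H₁ back toward the critical value.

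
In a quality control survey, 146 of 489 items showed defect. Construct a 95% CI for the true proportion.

p̂ = 0.299. CI = p̂ ± z*√(p̂(1-p̂)/n) = (0.258, 0.339)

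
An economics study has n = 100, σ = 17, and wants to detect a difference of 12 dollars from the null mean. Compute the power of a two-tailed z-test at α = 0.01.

SE = σ/√n = 17/√100 = 1.7. Non-centrality λ = d/SE = 12/1.7 = 7.059. Power ≈ Φ(λ - z_{α/2}) = Φ(7.059 - 2.576) = Φ(4.483) = 1.0.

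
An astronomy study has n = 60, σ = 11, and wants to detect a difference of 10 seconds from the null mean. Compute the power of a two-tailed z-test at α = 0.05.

SE = σ/√n = 11/√60 = 1.42. Non-centrality λ = d/SE = 10/1.42 = 7.042. Power ≈ Φ(λ - z_{α/2}) = Φ(7.042 - 1.96) = Φ(5.082) = 1.0.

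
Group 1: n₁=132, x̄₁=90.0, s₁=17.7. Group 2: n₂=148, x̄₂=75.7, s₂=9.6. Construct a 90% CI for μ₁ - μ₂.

Difference = 14.3. SE = √(17.7²/132 + 9.6²/148) = 1.731. CI = (11.45, 17.15)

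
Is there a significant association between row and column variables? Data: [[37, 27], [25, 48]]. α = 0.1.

χ² = 7.644. df = 1, critical = 2.706. Reject H₀. Variables are dependent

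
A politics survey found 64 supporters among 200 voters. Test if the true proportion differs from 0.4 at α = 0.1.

p̂ = 0.32, p₀ = 0.4. z = (p̂ - p₀)/√(p₀(1-p₀)/n) = -2.309. Critical: ±1.645. Reject H₀.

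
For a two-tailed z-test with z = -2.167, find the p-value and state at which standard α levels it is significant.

p = 2·P(Z > |-2.167|) = 2·(1 - Φ(2.167)) ≈ 0.0302. Significant at α = 0.1; Significant at α = 0.05.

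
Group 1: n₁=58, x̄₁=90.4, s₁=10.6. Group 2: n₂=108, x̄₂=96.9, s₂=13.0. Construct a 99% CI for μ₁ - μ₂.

Difference = -6.5. SE = √(10.6²/58 + 13.0²/108) = 1.871. CI = (-11.32, -1.68)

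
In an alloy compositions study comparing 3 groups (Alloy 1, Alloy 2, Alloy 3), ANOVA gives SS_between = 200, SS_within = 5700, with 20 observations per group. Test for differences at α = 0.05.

df_between = 2, df_within = 57. F = MS_between/MS_within = 100.0/100.0 = 1.0. F_crit ≈ 3.159. Fail to reject H₀.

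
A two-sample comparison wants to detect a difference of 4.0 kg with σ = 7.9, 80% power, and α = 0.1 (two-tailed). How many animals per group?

n per group = 2(z_α/2 + z_β)²σ²/d² = 2×(1.645 + 0.84)²×7.9²/4.0² = 48.2 → n = 49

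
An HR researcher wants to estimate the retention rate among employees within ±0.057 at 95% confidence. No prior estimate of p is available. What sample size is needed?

Conservative approach: use p = 0.5 (maximizes p(1-p) = 0.25). n = z²(0.25)/E² = 1.96²×0.25/0.057² = 295.6 → n = 296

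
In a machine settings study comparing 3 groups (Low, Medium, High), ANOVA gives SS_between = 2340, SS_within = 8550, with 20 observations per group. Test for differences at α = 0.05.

df_between = 2, df_within = 57. F = MS_between/MS_within = 1170.0/150.0 = 7.8. F_crit ≈ 3.159. Reject H₀. At least one mean differs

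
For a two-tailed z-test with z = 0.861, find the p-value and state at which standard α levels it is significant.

p = 2·P(Z > |0.861|) = 2·(1 - Φ(0.861)) ≈ 0.3892. Not significant at any standard level.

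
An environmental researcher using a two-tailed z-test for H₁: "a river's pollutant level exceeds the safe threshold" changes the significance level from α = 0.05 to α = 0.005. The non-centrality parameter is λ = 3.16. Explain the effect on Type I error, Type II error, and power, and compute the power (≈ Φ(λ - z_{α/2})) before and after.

Decreasing α from 0.05 to 0.005:
• Type I error rate decreases (α is the Type I rate by definition).
• Critical value moves from z_{α/2} = 1.96 to 2.807, so power = Φ(λ - z_{α/2}) goes from Φ(3.16 - 1.96) = 0.885 to Φ(3.16 - 2.807) = 0.638.
• Type II error rate β = 1 - power therefore increases (0.115 → 0.362).
Appropriate when false positives are costly — here, shutting down a compliant factory unnecessarily.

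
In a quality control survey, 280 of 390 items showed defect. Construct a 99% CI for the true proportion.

p̂ = 0.718. CI = p̂ ± z*√(p̂(1-p̂)/n) = (0.659, 0.777)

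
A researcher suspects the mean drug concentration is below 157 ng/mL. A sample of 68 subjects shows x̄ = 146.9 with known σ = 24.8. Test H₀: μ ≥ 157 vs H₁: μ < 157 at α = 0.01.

z = -3.358. Critical value: -2.33. Reject H₀.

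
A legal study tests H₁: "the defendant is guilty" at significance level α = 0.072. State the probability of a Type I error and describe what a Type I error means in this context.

P(Type I error) = α = 0.072. A Type I error is rejecting H₀ when H₀ is actually true (false positive) — here, concluding that the defendant is guilty when in fact this is not the case. Consequence: convicting an innocent person.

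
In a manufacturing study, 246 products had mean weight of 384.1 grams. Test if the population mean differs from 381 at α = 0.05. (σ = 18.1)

z = (x̄ - μ₀)/(σ/√n) = (384.1 - 381)/(18.1/√246) = 2.686. Critical value: ±1.96. Since |2.686| > 1.96, Reject H₀.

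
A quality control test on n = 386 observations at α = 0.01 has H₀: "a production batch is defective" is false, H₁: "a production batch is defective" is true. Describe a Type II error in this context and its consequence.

Type II error: failing to reject H₀ when it is false — concluding that a production batch is defective is not supported when in fact it is. Consequence: shipping a defective batch — faulty products reach customers.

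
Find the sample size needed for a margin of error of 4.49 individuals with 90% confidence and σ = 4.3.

n = (z*σ/E)² = (1.645×4.3/4.49)² = 2.5 → n = 3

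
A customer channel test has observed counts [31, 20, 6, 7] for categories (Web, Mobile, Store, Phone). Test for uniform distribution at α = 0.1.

Expected = 16 each. χ² = Σ(O-E)²/E = 26.375. df = 3, critical value = 6.251. Reject H₀.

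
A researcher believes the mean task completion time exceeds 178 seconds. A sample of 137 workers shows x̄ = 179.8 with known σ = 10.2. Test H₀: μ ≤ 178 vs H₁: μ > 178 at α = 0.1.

z = 2.066. Critical value: 1.28. Reject H₀.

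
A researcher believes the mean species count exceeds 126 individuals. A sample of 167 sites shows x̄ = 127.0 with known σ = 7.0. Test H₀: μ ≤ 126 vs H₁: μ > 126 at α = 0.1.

z = 1.846. Critical value: 1.28. Reject H₀.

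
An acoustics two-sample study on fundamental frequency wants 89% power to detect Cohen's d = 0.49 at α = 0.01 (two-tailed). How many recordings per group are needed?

z_{α/2} = 2.576, z_β = Φ⁻¹(0.89) = 1.227. For small effect (d = 0.49): n per group = 2(z_{α/2} + z_β)²/d² = 2(2.576 + 1.227)²/0.49² = 120.5 → 121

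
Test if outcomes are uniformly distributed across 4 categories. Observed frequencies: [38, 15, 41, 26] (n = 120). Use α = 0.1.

Expected = 30 each. χ² = Σ(O-E)²/E = 14.2. df = 3, critical value = 6.251. Reject H₀.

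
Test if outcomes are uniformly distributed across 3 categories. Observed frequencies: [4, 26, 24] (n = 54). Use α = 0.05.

Expected = 18 each. χ² = Σ(O-E)²/E = 16.444. df = 2, critical value = 5.991. Reject H₀.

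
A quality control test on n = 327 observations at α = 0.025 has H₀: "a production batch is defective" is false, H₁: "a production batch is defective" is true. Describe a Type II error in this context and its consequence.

Type II error: failing to reject H₀ when it is false — concluding that a production batch is defective is not supported when in fact it is. Consequence: shipping a defective batch — faulty products reach customers.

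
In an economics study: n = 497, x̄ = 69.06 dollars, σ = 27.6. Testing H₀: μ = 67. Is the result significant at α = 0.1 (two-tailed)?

z = (69.06 - 67)/(27.6/√497) = 1.664. Since |z| > 1.645, significant at α = 0.1.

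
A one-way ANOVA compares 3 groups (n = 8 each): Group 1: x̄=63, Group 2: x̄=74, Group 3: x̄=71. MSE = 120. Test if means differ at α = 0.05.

Grand mean = 69.33. SS_between = 517.33, MS_between = 258.67. F = 2.156, F_crit ≈ 3.467. Fail to reject H₀.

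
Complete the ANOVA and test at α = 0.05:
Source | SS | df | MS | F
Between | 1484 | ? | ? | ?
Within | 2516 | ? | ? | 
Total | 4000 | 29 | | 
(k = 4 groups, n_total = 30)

df_between = 3, df_within = 26. MS_between = 494.67, MS_within = 96.77. F = 5.112, F_crit ≈ 2.975. Reject H₀.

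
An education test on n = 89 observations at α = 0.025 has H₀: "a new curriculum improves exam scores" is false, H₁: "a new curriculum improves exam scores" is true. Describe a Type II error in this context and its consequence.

Type II error: failing to reject H₀ when it is false — concluding that a new curriculum improves exam scores is not supported when in fact it is. Consequence: keeping the old curriculum when the new one would have helped students.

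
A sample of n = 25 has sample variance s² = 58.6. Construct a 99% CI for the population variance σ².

df = 24. χ²_{0.005} = 45.559, χ²_{0.995} = 9.886. CI for σ² = ((n-1)s²/χ²_{α/2}, (n-1)s²/χ²_{1-α/2}) = (24·58.6/45.559, 24·58.6/9.886) = (30.87, 142.26)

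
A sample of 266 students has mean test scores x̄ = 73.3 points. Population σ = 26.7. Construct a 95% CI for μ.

CI = x̄ ± z*(σ/√n) = 73.3 ± 1.96(26.7/√266) = 73.3 ± 3.21 = (70.09, 76.51)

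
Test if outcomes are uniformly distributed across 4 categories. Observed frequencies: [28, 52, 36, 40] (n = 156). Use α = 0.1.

Expected = 39 each. χ² = Σ(O-E)²/E = 7.692. df = 3, critical value = 6.251. Reject H₀.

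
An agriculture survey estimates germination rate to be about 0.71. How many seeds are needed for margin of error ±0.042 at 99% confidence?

n = z²p(1-p)/E² = 2.576²×0.71×0.29/0.042² = 774.6 → n = 775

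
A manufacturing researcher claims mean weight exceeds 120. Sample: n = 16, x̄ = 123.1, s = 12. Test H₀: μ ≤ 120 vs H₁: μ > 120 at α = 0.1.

t = (123.1 - 120)/(12/√16) = 1.033, df = 15. Critical t = 1.341. Fail to reject H₀.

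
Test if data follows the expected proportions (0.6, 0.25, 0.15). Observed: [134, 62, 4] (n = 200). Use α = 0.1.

Expected: [120.0, 50.0, 30.0]. χ² = 27.047. df = 2, critical = 4.605. Reject H₀.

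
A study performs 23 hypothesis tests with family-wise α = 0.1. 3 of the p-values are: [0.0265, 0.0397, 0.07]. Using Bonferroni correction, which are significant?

Bonferroni α = 0.1/23 = 0.00435. None of the given p-values are significant.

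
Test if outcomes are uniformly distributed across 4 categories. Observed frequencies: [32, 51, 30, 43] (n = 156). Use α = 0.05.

Expected = 39 each. χ² = Σ(O-E)²/E = 7.436. df = 3, critical value = 7.815. Fail to reject H₀.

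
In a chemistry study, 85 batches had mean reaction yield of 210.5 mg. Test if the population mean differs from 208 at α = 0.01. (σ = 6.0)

z = (x̄ - μ₀)/(σ/√n) = (210.5 - 208)/(6.0/√85) = 3.841. Critical value: ±2.576. Since |3.841| > 2.576, Reject H₀.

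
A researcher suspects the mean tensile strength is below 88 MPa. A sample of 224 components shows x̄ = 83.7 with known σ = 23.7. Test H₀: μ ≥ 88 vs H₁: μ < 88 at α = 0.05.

z = -2.715. Critical value: -1.645. Reject H₀.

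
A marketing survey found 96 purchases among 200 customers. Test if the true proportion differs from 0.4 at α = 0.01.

p̂ = 0.48, p₀ = 0.4. z = (p̂ - p₀)/√(p₀(1-p₀)/n) = 2.309. Critical: ±2.576. Fail to reject H₀.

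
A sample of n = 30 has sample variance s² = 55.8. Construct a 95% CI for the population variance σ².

df = 29. χ²_{0.025} = 45.722, χ²_{0.975} = 16.047. CI for σ² = ((n-1)s²/χ²_{α/2}, (n-1)s²/χ²_{1-α/2}) = (29·55.8/45.722, 29·55.8/16.047) = (35.39, 100.84)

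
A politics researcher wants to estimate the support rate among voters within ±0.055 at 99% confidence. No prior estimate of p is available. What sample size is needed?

Conservative approach: use p = 0.5 (maximizes p(1-p) = 0.25). n = z²(0.25)/E² = 2.576²×0.25/0.055² = 548.4 → n = 549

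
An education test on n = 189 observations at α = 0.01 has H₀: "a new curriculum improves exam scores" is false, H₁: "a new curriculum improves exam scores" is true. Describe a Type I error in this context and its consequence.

Type I error: rejecting H₀ when it is true — concluding that a new curriculum improves exam scores when in fact it is not. Consequence: adopting a curriculum that gives no real benefit — disruption for nothing.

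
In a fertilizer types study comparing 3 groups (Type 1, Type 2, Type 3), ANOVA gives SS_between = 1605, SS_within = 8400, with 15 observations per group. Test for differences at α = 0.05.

df_between = 2, df_within = 42. F = MS_between/MS_within = 802.5/200.0 = 4.013. F_crit ≈ 3.22. Reject H₀. At least one mean differs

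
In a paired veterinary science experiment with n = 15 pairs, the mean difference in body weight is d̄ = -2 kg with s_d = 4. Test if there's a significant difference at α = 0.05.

t = d̄/(s_d/√n) = -2/(4/√15) = -1.936. df = 14, critical t = ±2.145. Fail to reject H₀.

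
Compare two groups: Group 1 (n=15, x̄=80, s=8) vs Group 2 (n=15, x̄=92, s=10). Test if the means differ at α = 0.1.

Pooled sp = 9.06. t = -3.629, df = 28. Critical t = ±1.701. Reject H₀.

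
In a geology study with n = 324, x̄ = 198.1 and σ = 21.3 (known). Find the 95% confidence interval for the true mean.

CI = x̄ ± z*(σ/√n) = 198.1 ± 1.96(21.3/√324) = 198.1 ± 2.32 = (195.78, 200.42)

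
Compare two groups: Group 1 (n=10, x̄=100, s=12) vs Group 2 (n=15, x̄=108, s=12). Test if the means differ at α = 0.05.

Pooled sp = 12.0. t = -1.633, df = 23. Critical t = ±2.069. Fail to reject H₀.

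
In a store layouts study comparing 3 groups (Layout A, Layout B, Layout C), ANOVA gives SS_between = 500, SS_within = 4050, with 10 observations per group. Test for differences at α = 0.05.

df_between = 2, df_within = 27. F = MS_between/MS_within = 250.0/150.0 = 1.667. F_crit ≈ 3.354. Fail to reject H₀.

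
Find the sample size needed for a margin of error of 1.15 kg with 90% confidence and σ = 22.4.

n = (z*σ/E)² = (1.645×22.4/1.15)² = 1026.7 → n = 1027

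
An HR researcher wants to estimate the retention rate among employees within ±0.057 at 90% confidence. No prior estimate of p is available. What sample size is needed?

Conservative approach: use p = 0.5 (maximizes p(1-p) = 0.25). n = z²(0.25)/E² = 1.645²×0.25/0.057² = 208.2 → n = 209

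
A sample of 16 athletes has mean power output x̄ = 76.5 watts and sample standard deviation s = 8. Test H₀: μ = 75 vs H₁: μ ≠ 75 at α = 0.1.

t = (x̄ - μ₀)/(s/√n) = (76.5 - 75)/(8/√16) = 0.75. df = 15, critical t = ±1.753. Fail to reject H₀.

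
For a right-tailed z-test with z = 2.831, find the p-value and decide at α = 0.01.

p = P(Z > 2.831) = 1 - Φ(2.831) ≈ 0.0023. Since p < 0.01, reject H₀ (significant) at α = 0.01.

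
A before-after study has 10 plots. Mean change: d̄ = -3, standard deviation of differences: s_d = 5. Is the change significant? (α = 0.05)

t = d̄/(s_d/√n) = -3/(5/√10) = -1.897. df = 9, critical t = ±2.262. Fail to reject H₀.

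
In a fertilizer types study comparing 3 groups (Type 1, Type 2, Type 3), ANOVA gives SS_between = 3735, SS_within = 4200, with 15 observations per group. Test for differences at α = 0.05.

df_between = 2, df_within = 42. F = MS_between/MS_within = 1867.5/100.0 = 18.675. F_crit ≈ 3.22. Reject H₀. At least one mean differs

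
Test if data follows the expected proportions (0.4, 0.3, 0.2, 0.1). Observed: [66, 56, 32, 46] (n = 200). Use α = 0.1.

Expected: [80.0, 60.0, 40.0, 20.0]. χ² = 38.117. df = 3, critical = 6.251. Reject H₀.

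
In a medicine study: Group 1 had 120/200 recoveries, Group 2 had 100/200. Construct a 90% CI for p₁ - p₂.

p̂₁ = 0.6, p̂₂ = 0.5. Difference = 0.1. CI = (0.019, 0.181)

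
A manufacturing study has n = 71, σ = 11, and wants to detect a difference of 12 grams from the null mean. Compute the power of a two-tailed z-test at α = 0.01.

SE = σ/√n = 11/√71 = 1.305. Non-centrality λ = d/SE = 12/1.305 = 9.192. Power ≈ Φ(λ - z_{α/2}) = Φ(9.192 - 2.576) = Φ(6.616) = 1.0.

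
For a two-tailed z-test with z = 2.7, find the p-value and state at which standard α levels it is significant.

p = 2·P(Z > |2.7|) = 2·(1 - Φ(2.7)) ≈ 0.0069. Significant at α = 0.1; Significant at α = 0.05; Significant at α = 0.01.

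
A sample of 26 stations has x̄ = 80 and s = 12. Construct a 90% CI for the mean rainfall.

CI = x̄ ± t*(s/√n) = 80 ± 1.708(12/√26) = (75.98, 84.02)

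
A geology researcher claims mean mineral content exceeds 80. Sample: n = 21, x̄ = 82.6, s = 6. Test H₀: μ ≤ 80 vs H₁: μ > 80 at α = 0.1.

t = (82.6 - 80)/(6/√21) = 1.986, df = 20. Critical t = 1.325. Reject H₀.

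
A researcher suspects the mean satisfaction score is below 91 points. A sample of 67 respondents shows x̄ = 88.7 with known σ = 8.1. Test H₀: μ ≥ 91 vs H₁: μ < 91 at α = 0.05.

z = -2.324. Critical value: -1.645. Reject H₀.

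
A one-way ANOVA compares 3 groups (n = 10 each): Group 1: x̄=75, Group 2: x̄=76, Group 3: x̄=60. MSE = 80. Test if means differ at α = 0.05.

Grand mean = 70.33. SS_between = 1606.67, MS_between = 803.33. F = 10.042, F_crit ≈ 3.354. Reject H₀.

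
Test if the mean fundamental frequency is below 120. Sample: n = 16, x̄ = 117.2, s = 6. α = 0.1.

t = (117.2 - 120)/(6/√16) = -1.867, df = 15. Critical t = -1.341. Reject H₀.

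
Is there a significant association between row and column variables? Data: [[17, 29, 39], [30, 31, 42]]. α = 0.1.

χ² = 2.069. df = 2, critical = 4.605. Fail to reject H₀. No evidence of dependence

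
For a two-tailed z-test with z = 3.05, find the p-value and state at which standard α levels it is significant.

p = 2·P(Z > |3.05|) = 2·(1 - Φ(3.05)) ≈ 0.0023. Significant at α = 0.1; Significant at α = 0.05; Significant at α = 0.01.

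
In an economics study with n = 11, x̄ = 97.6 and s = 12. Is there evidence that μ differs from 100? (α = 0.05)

t = (x̄ - μ₀)/(s/√n) = (97.6 - 100)/(12/√11) = -0.663. df = 10, critical t = ±2.228. Fail to reject H₀.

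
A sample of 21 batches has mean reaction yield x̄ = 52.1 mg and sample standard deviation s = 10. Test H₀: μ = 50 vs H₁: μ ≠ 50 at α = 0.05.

t = (x̄ - μ₀)/(s/√n) = (52.1 - 50)/(10/√21) = 0.962. df = 20, critical t = ±2.086. Fail to reject H₀.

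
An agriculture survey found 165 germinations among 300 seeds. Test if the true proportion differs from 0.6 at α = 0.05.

p̂ = 0.55, p₀ = 0.6. z = (p̂ - p₀)/√(p₀(1-p₀)/n) = -1.768. Critical: ±1.96. Fail to reject H₀.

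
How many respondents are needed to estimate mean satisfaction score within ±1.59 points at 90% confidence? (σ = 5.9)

n = (z*σ/E)² = (1.645×5.9/1.59)² = 37.3 → n = 38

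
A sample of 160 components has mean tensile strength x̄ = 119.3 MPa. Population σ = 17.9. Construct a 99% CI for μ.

CI = x̄ ± z*(σ/√n) = 119.3 ± 2.576(17.9/√160) = 119.3 ± 3.65 = (115.65, 122.95)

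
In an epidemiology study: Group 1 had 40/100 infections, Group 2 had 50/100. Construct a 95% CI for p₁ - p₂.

p̂₁ = 0.4, p̂₂ = 0.5. Difference = -0.1. CI = (-0.237, 0.037)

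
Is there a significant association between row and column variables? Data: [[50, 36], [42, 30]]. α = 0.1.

χ² = 0.001. df = 1, critical = 2.706. Fail to reject H₀. No evidence of dependence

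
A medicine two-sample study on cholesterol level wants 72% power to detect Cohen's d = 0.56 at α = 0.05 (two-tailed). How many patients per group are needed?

z_{α/2} = 1.96, z_β = Φ⁻¹(0.72) = 0.583. For medium effect (d = 0.56): n per group = 2(z_{α/2} + z_β)²/d² = 2(1.96 + 0.583)²/0.56² = 41.2 → 42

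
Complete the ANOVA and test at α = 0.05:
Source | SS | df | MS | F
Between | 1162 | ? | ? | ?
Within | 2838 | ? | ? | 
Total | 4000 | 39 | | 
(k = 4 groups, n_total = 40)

df_between = 3, df_within = 36. MS_between = 387.33, MS_within = 78.83. F = 4.913, F_crit ≈ 2.866. Reject H₀.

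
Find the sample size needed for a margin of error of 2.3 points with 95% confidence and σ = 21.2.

n = (z*σ/E)² = (1.96×21.2/2.3)² = 326.4 → n = 327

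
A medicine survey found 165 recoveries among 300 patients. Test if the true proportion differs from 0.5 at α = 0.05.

p̂ = 0.55, p₀ = 0.5. z = (p̂ - p₀)/√(p₀(1-p₀)/n) = 1.732. Critical: ±1.96. Fail to reject H₀.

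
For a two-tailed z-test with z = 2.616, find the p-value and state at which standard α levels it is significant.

p = 2·P(Z > |2.616|) = 2·(1 - Φ(2.616)) ≈ 0.0089. Significant at α = 0.1; Significant at α = 0.05; Significant at α = 0.01.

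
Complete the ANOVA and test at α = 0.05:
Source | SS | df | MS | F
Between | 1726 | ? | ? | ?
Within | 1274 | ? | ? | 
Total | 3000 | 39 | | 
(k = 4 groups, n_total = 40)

df_between = 3, df_within = 36. MS_between = 575.33, MS_within = 35.39. F = 16.257, F_crit ≈ 2.866. Reject H₀.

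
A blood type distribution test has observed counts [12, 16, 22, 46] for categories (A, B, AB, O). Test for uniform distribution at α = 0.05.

Expected = 24 each. χ² = Σ(O-E)²/E = 29.0. df = 3, critical value = 7.815. Reject H₀.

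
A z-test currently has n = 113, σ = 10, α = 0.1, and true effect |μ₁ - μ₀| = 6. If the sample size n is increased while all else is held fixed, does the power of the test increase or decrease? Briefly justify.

Power increases: a larger n shrinks the standard error σ/√n, moving the sampling distribution under H₁ further from the critical value.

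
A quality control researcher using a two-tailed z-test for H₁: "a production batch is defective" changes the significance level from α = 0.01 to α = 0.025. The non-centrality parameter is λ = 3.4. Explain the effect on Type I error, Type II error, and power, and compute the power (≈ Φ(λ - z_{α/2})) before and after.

Increasing α from 0.01 to 0.025:
• Type I error rate increases (α is the Type I rate by definition).
• Critical value moves from z_{α/2} = 2.576 to 2.241, so power = Φ(λ - z_{α/2}) goes from Φ(3.4 - 2.576) = 0.795 to Φ(3.4 - 2.241) = 0.877.
• Type II error rate β = 1 - power therefore decreases (0.205 → 0.123).
Appropriate when false negatives are costly — here, shipping a defective batch — faulty products reach customers.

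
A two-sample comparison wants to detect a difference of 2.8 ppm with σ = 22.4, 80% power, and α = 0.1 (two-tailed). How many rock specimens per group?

n per group = 2(z_α/2 + z_β)²σ²/d² = 2×(1.645 + 0.84)²×22.4²/2.8² = 790.4 → n = 791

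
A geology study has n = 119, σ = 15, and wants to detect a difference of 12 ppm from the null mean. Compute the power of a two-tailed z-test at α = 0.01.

SE = σ/√n = 15/√119 = 1.375. Non-centrality λ = d/SE = 12/1.375 = 8.727. Power ≈ Φ(λ - z_{α/2}) = Φ(8.727 - 2.576) = Φ(6.151) = 1.0.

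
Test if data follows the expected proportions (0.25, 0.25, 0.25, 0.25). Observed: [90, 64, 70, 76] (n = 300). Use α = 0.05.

Expected: [75.0, 75.0, 75.0, 75.0]. χ² = 4.96. df = 3, critical = 7.815. Fail to reject H₀.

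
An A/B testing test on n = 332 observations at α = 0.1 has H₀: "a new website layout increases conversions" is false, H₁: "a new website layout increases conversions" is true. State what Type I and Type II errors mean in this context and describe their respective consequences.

Type I (false positive): concluding that a new website layout increases conversions when it is not — rolling out a layout that doesn't actually help — wasted engineering effort. Type II (false negative): failing to conclude that a new website layout increases conversions when it is — discarding a layout that would have improved conversions — lost revenue. Which is costlier depends on domain priorities and is a judgement call rather than a statistical fact.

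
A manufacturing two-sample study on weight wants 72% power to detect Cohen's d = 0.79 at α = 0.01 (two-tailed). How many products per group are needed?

z_{α/2} = 2.576, z_β = Φ⁻¹(0.72) = 0.583. For medium effect (d = 0.79): n per group = 2(z_{α/2} + z_β)²/d² = 2(2.576 + 0.583)²/0.79² = 32.0 → 32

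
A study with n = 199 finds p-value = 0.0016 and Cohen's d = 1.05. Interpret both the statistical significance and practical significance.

Statistically significant (p = 0.0016 < 0.05). Cohen's d = 1.05 indicates a large effect size. Both statistical and practical significance should be considered.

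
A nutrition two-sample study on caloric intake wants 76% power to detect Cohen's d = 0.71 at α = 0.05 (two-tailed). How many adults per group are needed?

z_{α/2} = 1.96, z_β = Φ⁻¹(0.76) = 0.706. For medium effect (d = 0.71): n per group = 2(z_{α/2} + z_β)²/d² = 2(1.96 + 0.706)²/0.71² = 28.2 → 29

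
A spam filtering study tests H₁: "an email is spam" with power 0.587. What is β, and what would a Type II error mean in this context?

β = 1 - power = 1 - 0.587 = 0.413. A Type II error is failing to reject H₀ when H₀ is false (false negative) — here, failing to conclude that an email is spam when in fact it is true. Consequence: a spam email lands in the inbox.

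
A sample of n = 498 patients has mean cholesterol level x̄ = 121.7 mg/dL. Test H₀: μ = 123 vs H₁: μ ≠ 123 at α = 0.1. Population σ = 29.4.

z = (x̄ - μ₀)/(σ/√n) = (121.7 - 123)/(29.4/√498) = -0.987. Critical value: ±1.645. Since |-0.987| ≤ 1.645, Fail to reject H₀.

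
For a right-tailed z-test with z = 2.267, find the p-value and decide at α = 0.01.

p = P(Z > 2.267) = 1 - Φ(2.267) ≈ 0.0117. Since p ≥ 0.01, fail to reject H₀ (not significant) at α = 0.01.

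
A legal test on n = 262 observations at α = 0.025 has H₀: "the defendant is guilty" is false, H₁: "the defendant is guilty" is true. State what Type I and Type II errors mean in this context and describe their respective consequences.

Type I (false positive): concluding that the defendant is guilty when it is not — convicting an innocent person. Type II (false negative): failing to conclude that the defendant is guilty when it is — acquitting a guilty person. Which is costlier depends on domain priorities and is a judgement call rather than a statistical fact.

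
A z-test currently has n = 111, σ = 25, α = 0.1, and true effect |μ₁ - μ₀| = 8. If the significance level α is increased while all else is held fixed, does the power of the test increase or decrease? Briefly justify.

Power increases: a larger α lowers the critical value, so more of the H₁ sampling distribution falls in the rejection region.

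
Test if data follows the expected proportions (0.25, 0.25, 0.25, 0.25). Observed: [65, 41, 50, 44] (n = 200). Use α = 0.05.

Expected: [50.0, 50.0, 50.0, 50.0]. χ² = 6.84. df = 3, critical = 7.815. Fail to reject H₀.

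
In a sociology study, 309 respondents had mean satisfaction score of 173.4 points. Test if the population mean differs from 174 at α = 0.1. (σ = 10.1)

z = (x̄ - μ₀)/(σ/√n) = (173.4 - 174)/(10.1/√309) = -1.044. Critical value: ±1.645. Since |-1.044| ≤ 1.645, Fail to reject H₀.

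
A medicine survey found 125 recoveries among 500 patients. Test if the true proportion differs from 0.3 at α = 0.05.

p̂ = 0.25, p₀ = 0.3. z = (p̂ - p₀)/√(p₀(1-p₀)/n) = -2.44. Critical: ±1.96. Reject H₀.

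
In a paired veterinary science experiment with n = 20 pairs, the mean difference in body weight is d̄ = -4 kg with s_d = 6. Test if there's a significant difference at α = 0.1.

t = d̄/(s_d/√n) = -4/(6/√20) = -2.981. df = 19, critical t = ±1.729. Reject H₀.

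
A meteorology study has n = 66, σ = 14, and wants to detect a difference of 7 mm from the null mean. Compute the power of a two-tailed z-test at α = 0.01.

SE = σ/√n = 14/√66 = 1.723. Non-centrality λ = d/SE = 7/1.723 = 4.062. Power ≈ Φ(λ - z_{α/2}) = Φ(4.062 - 2.576) = Φ(1.486) = 0.931.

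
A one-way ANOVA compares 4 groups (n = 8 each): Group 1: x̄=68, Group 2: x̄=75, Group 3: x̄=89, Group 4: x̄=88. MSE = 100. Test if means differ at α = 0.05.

Grand mean = 80.0. SS_between = 2512.0, MS_between = 837.33. F = 8.373, F_crit ≈ 2.947. Reject H₀.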